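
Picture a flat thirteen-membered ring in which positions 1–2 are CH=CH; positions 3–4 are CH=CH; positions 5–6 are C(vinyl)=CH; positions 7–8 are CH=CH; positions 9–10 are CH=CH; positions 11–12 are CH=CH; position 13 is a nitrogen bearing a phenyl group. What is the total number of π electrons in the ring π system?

14

All ring atoms are sp² and supply a p orbital to the ring (the double-bond atoms are sp², each contributing one p electron; the pyrrole-type nitrogen donates its lone pair from the p orbital); the conjugation is uninterrupted.
Tallying contributions gives 6 × 2 = 12 from the double-bond units + 2 from the N(phenyl) atom = 14.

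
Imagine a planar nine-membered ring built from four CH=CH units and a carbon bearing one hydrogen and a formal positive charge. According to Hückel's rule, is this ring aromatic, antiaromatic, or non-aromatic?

Antiaromatic

All ring atoms are sp² and supply a p orbital to the ring (the double-bond atoms are sp², each contributing one p electron; the carbocation has an empty p orbital); the conjugation is uninterrupted.
Tallying contributions gives 4 × 2 = 8 from the double-bond units + 0 from the CH(+) atom = 8.
With 8 = 4·2 π electrons, Hückel's rule classifies the planar ring as antiaromatic.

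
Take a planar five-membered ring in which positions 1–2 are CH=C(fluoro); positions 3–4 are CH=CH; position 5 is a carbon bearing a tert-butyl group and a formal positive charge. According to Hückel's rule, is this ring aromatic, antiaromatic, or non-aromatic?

The p orbitals form a continuous loop: each doubly-bonded ring atom is sp² with one p-orbital electron; the carbocation has an empty p orbital. The ring is fully conjugated.
π-electron count: 2 × 2 = 4 from the double-bond units + 0 from the C(tert-butyl)(+) atom = 4.
A 4n π count (4, n = 1) in a planar conjugated ring means antiaromatic.

Antiaromatic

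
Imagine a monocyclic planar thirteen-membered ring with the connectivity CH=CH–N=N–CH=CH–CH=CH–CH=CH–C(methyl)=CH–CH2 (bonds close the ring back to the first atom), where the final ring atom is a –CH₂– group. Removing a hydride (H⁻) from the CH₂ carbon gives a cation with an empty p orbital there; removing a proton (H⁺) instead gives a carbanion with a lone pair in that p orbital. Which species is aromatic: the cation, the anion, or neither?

The anion

In either ion the ring is fully conjugated: every atom, including the new sp² carbon, supplies a p orbital.
Cation: 6 × 2 + 0 = 12 π electrons → 4(3), antiaromatic.
Anion: 6 × 2 + 2 = 14 π electrons → 4(3)+2, aromatic.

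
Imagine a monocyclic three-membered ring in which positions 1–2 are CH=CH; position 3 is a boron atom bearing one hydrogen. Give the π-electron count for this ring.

Every ring atom contributes a p orbital perpendicular to the ring (each doubly-bonded ring atom is sp² with one p-orbital electron; the boron has an empty p orbital), so the π system is cyclic and fully conjugated.
π-electron count: 1 × 2 = 2 from the double-bond unit + 0 from the BH atom = 2.

2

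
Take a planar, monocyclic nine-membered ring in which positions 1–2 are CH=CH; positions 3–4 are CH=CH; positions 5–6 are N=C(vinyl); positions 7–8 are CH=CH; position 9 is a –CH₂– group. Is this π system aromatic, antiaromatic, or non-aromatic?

Because the tetrahedral CH₂ carbon is sp³ and has no p orbital in the ring π system at the CH2 position, the π system cannot extend all the way around the ring.
A ring that is not fully conjugated cannot be aromatic or antiaromatic regardless of its π-electron count.

Non-aromatic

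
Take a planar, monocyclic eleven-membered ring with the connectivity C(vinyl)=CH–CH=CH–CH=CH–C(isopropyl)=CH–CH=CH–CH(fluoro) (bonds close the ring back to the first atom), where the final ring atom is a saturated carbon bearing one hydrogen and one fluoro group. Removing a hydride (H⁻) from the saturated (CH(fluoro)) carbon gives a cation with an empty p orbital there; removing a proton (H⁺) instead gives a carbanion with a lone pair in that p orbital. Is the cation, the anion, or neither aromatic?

The cation

In either ion the ring is fully conjugated: every atom, including the new sp² carbon, supplies a p orbital.
Cation: 5 × 2 + 0 = 10 π electrons → 4(2)+2, aromatic.
Anion: 5 × 2 + 2 = 12 π electrons → 4(3), antiaromatic.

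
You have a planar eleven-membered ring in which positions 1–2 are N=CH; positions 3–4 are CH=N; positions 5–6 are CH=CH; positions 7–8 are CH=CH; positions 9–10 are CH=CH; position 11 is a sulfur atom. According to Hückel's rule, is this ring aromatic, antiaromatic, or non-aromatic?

Check conjugation: every atom in a ring double bond is sp² and brings one electron to the p orbital; the doubly-bonded nitrogens are pyridine-type — their lone pairs lie in the ring plane, leaving one electron in the p orbital; the sulfur donates one lone pair from its p orbital — every position has a p orbital, so the cyclic π system is continuous.
Counting π electrons: 5 × 2 = 10 from the double-bond units + 2 from the S atom = 12.
With 12 = 4·3 π electrons, Hückel's rule classifies the planar ring as antiaromatic.

Antiaromatic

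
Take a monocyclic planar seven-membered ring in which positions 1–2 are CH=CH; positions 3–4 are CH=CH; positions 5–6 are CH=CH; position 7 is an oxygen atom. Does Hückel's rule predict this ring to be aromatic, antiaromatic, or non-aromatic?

Every ring atom contributes a p orbital perpendicular to the ring (each doubly-bonded ring atom is sp² with one p-orbital electron; the oxygen donates one lone pair from its p orbital), so the π system is cyclic and fully conjugated.
π-electron count: 3 × 2 = 6 from the double-bond units + 2 from the O atom = 8.
8 = 4(2); a planar, fully conjugated 4n system is antiaromatic.

Antiaromatic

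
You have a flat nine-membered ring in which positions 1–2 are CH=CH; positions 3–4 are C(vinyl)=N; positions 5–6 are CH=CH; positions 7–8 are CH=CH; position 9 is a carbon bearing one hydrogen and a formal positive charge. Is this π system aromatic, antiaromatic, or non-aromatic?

Antiaromatic

The p orbitals form a continuous loop: the double-bond atoms are sp², each contributing one p electron; the doubly-bonded nitrogens are pyridine-type — their lone pairs lie in the ring plane, leaving one electron in the p orbital; the carbocation has an empty p orbital. The ring is fully conjugated.
π-electron count: 4 × 2 = 8 from the double-bond units + 0 from the CH(+) atom = 8.
8 = 4(2); a planar, fully conjugated 4n system is antiaromatic.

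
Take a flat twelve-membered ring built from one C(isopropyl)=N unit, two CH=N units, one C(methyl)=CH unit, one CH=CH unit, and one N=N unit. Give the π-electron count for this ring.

12

All ring atoms are sp² and supply a p orbital to the ring (every atom in a ring double bond is sp² and brings one electron to the p orbital; each sp² =N– keeps its lone pair in-plane and puts one electron into the π system); the conjugation is uninterrupted.
Tallying contributions gives 6 × 2 = 12 from the 6 double-bond units.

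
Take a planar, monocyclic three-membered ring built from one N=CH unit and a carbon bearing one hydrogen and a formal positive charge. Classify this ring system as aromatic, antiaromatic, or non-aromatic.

Check conjugation: the double-bond atoms are sp², each contributing one p electron; each sp² =N– keeps its lone pair in-plane and puts one electron into the π system; the carbocation has an empty p orbital — every position has a p orbital, so the cyclic π system is continuous.
Adding the contributions, 1 × 2 = 2 from the double-bond unit + 0 from the CH(+) atom = 2.
2 = 4(0) + 2, which satisfies Hückel's 4n+2 rule.

Aromatic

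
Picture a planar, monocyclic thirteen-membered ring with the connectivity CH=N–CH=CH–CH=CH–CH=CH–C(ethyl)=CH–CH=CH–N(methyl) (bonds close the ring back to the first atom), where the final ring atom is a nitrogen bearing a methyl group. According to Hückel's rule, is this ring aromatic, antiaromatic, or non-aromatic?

Check conjugation: every atom in a ring double bond is sp² and brings one electron to the p orbital; each =N– nitrogen is pyridine-type (lone pair in the sp² plane, one electron in the p orbital); the pyrrole-type nitrogen donates its lone pair from the p orbital — every position has a p orbital, so the cyclic π system is continuous.
Tallying contributions gives 6 × 2 = 12 from the double-bond units + 2 from the N(methyl) atom = 14.
14 = 4(3) + 2, which satisfies Hückel's 4n+2 rule.

Aromatic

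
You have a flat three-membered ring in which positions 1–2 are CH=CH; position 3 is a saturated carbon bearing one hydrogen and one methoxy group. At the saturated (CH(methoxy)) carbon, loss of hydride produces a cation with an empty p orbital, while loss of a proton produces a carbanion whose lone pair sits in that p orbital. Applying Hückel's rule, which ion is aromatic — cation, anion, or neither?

In both ions every ring atom is sp² and contributes a p orbital, so both rings are fully conjugated.
Cation: 1 × 2 + 0 = 2 π electrons → 4(0)+2, aromatic.
Anion: 1 × 2 + 2 = 4 π electrons → 4(1), antiaromatic.

The cation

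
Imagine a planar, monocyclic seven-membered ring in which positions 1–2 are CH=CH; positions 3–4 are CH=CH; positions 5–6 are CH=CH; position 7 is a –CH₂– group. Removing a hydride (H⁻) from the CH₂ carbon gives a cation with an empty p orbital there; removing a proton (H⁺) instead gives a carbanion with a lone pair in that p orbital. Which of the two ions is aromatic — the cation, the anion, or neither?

Once that carbon is sp², every ring atom has a p orbital and both ions are fully conjugated.
Cation: 3 × 2 + 0 = 6 π electrons → 4(1)+2, aromatic.
Anion: 3 × 2 + 2 = 8 π electrons → 4(2), antiaromatic.

The cation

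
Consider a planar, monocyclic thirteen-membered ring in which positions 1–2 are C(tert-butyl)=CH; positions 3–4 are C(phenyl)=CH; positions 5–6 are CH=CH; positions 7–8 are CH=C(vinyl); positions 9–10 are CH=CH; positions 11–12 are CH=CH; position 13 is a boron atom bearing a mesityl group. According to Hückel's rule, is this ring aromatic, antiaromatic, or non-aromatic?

The p orbitals form a continuous loop: the double-bond atoms are sp², each contributing one p electron; the boron has an empty p orbital. The ring is fully conjugated.
Counting π electrons: 6 × 2 = 12 from the double-bond units + 0 from the B(mesityl) atom = 12.
12 is a 4n count (n = 3), so the planar conjugated ring is antiaromatic.

Antiaromatic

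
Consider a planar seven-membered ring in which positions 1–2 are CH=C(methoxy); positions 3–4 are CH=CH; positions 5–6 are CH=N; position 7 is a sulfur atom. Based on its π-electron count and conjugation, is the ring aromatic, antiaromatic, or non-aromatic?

All ring atoms are sp² and supply a p orbital to the ring (the double-bond atoms are sp², each contributing one p electron; each sp² =N– keeps its lone pair in-plane and puts one electron into the π system; the sulfur donates one lone pair from its p orbital); the conjugation is uninterrupted.
π-electron count: 3 × 2 = 6 from the double-bond units + 2 from the S atom = 8.
8 = 4(2); a planar, fully conjugated 4n system is antiaromatic.

Antiaromatic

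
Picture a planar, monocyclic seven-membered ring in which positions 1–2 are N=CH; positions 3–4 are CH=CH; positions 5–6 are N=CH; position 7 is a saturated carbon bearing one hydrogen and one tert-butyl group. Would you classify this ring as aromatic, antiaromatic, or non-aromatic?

Non-aromatic

The CH(tert-butyl) position has four σ bonds — that saturated carbon is sp³ and has no p orbital in the ring π system — so the cyclic conjugation is interrupted.
Broken conjugation rules out both aromaticity and antiaromaticity.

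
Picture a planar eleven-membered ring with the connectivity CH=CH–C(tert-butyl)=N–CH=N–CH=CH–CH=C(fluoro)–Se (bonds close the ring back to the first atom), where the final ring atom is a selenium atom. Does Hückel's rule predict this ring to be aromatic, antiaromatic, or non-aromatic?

The p orbitals form a continuous loop: each doubly-bonded ring atom is sp² with one p-orbital electron; the doubly-bonded nitrogens are pyridine-type — their lone pairs lie in the ring plane, leaving one electron in the p orbital; the selenium donates one lone pair from its p orbital. The ring is fully conjugated.
Counting π electrons: 5 × 2 = 10 from the double-bond units + 2 from the Se atom = 12.
With 12 = 4·3 π electrons, Hückel's rule classifies the planar ring as antiaromatic.

Antiaromatic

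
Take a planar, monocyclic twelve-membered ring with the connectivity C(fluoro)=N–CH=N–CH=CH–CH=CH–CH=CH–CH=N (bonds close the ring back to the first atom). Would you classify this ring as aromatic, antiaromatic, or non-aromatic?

Antiaromatic

Every ring atom contributes a p orbital perpendicular to the ring (each doubly-bonded ring atom is sp² with one p-orbital electron; each =N– nitrogen is pyridine-type (lone pair in the sp² plane, one electron in the p orbital)), so the π system is cyclic and fully conjugated.
Counting π electrons: 6 × 2 = 12 from the 6 double-bond units.
A 4n π count (12, n = 3) in a planar conjugated ring means antiaromatic.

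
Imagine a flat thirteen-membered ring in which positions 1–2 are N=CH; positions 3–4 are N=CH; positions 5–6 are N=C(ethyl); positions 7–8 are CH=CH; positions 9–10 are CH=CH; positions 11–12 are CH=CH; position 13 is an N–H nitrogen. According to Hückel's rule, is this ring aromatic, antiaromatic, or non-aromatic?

Check conjugation: every atom in a ring double bond is sp² and brings one electron to the p orbital; each =N– nitrogen is pyridine-type (lone pair in the sp² plane, one electron in the p orbital); the pyrrole-type nitrogen donates its lone pair from the p orbital — every position has a p orbital, so the cyclic π system is continuous.
Adding the contributions, 6 × 2 = 12 from the double-bond units + 2 from the NH atom = 14.
14 = 4(3) + 2, which satisfies Hückel's 4n+2 rule.

Aromatic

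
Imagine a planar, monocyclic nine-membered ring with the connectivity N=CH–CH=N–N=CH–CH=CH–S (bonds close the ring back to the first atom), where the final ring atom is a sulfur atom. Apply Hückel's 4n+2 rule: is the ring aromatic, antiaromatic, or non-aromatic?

The p orbitals form a continuous loop: each doubly-bonded ring atom is sp² with one p-orbital electron; each sp² =N– keeps its lone pair in-plane and puts one electron into the π system; the sulfur donates one lone pair from its p orbital. The ring is fully conjugated.
Adding the contributions, 4 × 2 = 8 from the double-bond units + 2 from the S atom = 10.
With 10 π electrons (n = 2), the Hückel 4n+2 condition holds.

Aromatic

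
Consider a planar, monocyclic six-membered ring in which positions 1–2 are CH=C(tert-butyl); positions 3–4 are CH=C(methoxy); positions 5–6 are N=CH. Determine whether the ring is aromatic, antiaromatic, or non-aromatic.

The p orbitals form a continuous loop: each doubly-bonded ring atom is sp² with one p-orbital electron; each =N– nitrogen is pyridine-type (lone pair in the sp² plane, one electron in the p orbital). The ring is fully conjugated.
Adding the contributions, 3 × 2 = 6 from the 3 double-bond units.
Since 6 = 4·1 + 2, the ring meets the 4n+2 criterion.

Aromatic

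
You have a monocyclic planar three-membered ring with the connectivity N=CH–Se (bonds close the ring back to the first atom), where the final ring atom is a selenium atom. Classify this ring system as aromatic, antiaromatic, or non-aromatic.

Antiaromatic

The p orbitals form a continuous loop: every atom in a ring double bond is sp² and brings one electron to the p orbital; each sp² =N– keeps its lone pair in-plane and puts one electron into the π system; the selenium donates one lone pair from its p orbital. The ring is fully conjugated.
Tallying contributions gives 1 × 2 = 2 from the double-bond unit + 2 from the Se atom = 4.
4 = 4(1); a planar, fully conjugated 4n system is antiaromatic.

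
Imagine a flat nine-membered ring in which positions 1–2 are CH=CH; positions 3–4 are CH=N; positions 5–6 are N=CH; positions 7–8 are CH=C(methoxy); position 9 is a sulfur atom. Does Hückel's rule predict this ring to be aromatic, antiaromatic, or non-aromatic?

Aromatic

Every ring atom contributes a p orbital perpendicular to the ring (the double-bond atoms are sp², each contributing one p electron; each =N– nitrogen is pyridine-type (lone pair in the sp² plane, one electron in the p orbital); the sulfur donates one lone pair from its p orbital), so the π system is cyclic and fully conjugated.
Adding the contributions, 4 × 2 = 8 from the double-bond units + 2 from the S atom = 10.
With 10 π electrons (n = 2), the Hückel 4n+2 condition holds.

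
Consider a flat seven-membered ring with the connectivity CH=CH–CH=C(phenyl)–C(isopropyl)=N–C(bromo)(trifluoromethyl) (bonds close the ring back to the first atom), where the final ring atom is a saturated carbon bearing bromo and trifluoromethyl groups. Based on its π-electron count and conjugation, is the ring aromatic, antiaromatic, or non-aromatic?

The C(bromo)(trifluoromethyl) position has four σ bonds — that saturated carbon is sp³ and has no p orbital in the ring π system — so the cyclic conjugation is interrupted.
Broken conjugation rules out both aromaticity and antiaromaticity.

Non-aromatic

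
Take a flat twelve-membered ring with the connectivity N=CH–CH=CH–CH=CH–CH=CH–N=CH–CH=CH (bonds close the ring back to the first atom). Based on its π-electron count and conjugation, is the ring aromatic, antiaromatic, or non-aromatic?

Antiaromatic

The p orbitals form a continuous loop: the double-bond atoms are sp², each contributing one p electron; the doubly-bonded nitrogens are pyridine-type — their lone pairs lie in the ring plane, leaving one electron in the p orbital. The ring is fully conjugated.
π-electron count: 6 × 2 = 12 from the 6 double-bond units.
With 12 = 4·3 π electrons, Hückel's rule classifies the planar ring as antiaromatic.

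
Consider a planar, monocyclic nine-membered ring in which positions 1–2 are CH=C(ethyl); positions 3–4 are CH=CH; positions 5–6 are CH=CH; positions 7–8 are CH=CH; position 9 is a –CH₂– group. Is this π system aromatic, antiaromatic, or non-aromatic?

At the CH2 position, the tetrahedral CH₂ carbon is sp³ and has no p orbital in the ring π system; the ring's p-orbital overlap is broken there.
A ring that is not fully conjugated cannot be aromatic or antiaromatic regardless of its π-electron count.

Non-aromatic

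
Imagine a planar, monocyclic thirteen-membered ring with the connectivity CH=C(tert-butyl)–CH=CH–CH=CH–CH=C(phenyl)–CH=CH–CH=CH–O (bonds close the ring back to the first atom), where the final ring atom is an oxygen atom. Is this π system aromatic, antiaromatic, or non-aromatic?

All ring atoms are sp² and supply a p orbital to the ring (the double-bond atoms are sp², each contributing one p electron; the oxygen donates one lone pair from its p orbital); the conjugation is uninterrupted.
π-electron count: 6 × 2 = 12 from the double-bond units + 2 from the O atom = 14.
That gives a 4n+2 count (14, n = 3).

Aromatic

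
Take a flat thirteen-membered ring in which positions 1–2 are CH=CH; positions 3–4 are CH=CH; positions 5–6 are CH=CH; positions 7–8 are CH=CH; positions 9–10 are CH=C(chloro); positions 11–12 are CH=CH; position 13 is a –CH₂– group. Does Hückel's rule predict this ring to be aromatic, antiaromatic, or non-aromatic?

Non-aromatic

The CH2 carbon is saturated: the tetrahedral CH₂ carbon is sp³ and has no p orbital in the ring π system. Conjugation is not continuous around the ring.
Hückel's rule only applies to fully conjugated rings, so this one is simply non-aromatic.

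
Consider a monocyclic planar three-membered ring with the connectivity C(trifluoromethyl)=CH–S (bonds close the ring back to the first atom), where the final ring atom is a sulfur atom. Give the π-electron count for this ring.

4

All ring atoms are sp² and supply a p orbital to the ring (each doubly-bonded ring atom is sp² with one p-orbital electron; the sulfur donates one lone pair from its p orbital); the conjugation is uninterrupted.
Adding the contributions, 1 × 2 = 2 from the double-bond unit + 2 from the S atom = 4.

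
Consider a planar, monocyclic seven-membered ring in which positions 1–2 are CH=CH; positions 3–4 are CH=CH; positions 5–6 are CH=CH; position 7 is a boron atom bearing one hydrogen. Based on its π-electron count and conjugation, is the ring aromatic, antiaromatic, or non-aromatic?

Aromatic

All ring atoms are sp² and supply a p orbital to the ring (every atom in a ring double bond is sp² and brings one electron to the p orbital; the boron has an empty p orbital); the conjugation is uninterrupted.
Adding the contributions, 3 × 2 = 6 from the double-bond units + 0 from the BH atom = 6.
With 6 π electrons (n = 1), the Hückel 4n+2 condition holds.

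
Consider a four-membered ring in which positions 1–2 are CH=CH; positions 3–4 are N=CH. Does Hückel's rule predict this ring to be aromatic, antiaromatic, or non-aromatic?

Antiaromatic

The p orbitals form a continuous loop: the double-bond atoms are sp², each contributing one p electron; each sp² =N– keeps its lone pair in-plane and puts one electron into the π system. The ring is fully conjugated.
Counting π electrons: 2 × 2 = 4 from the 2 double-bond units.
A 4n π count (4, n = 1) in a planar conjugated ring means antiaromatic.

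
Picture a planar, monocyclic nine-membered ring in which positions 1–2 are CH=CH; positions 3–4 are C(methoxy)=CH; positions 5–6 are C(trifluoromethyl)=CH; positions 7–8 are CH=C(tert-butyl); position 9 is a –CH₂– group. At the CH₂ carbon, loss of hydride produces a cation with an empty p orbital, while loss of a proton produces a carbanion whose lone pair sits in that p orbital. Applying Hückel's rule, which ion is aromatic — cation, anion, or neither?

The anion

In both ions every ring atom is sp² and contributes a p orbital, so both rings are fully conjugated.
Cation: 4 × 2 + 0 = 8 π electrons → 4(2), antiaromatic.
Anion: 4 × 2 + 2 = 10 π electrons → 4(2)+2, aromatic.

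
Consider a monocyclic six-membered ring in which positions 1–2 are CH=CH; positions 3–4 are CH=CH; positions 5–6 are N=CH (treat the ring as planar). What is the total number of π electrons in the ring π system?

The p orbitals form a continuous loop: every atom in a ring double bond is sp² and brings one electron to the p orbital; the doubly-bonded nitrogens are pyridine-type — their lone pairs lie in the ring plane, leaving one electron in the p orbital. The ring is fully conjugated.
π-electron count: 3 × 2 = 6 from the 3 double-bond units.

6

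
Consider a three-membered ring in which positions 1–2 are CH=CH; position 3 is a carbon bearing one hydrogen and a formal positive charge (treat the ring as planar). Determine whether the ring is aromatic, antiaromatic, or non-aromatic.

Aromatic

Check conjugation: each doubly-bonded ring atom is sp² with one p-orbital electron; the carbocation has an empty p orbital — every position has a p orbital, so the cyclic π system is continuous.
Counting π electrons: 1 × 2 = 2 from the double-bond unit + 0 from the CH(+) atom = 2.
That gives a 4n+2 count (2, n = 0).
(The species described is the cyclopropenyl cation.)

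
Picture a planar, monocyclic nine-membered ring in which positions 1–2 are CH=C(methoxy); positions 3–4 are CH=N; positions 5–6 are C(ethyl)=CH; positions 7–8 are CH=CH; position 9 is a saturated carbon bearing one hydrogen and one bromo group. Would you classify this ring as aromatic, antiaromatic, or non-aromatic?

Non-aromatic

Because that saturated carbon is sp³ and has no p orbital in the ring π system at the CH(bromo) position, the π system cannot extend all the way around the ring.
A ring that is not fully conjugated cannot be aromatic or antiaromatic regardless of its π-electron count.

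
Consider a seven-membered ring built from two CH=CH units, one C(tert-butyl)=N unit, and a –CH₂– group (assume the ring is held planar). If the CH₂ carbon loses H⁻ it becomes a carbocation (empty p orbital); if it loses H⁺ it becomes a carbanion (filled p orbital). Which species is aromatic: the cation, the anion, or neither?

Both ions have a continuous loop of p orbitals — each ring atom is sp².
Cation: 3 × 2 + 0 = 6 π electrons → 4(1)+2, aromatic.
Anion: 3 × 2 + 2 = 8 π electrons → 4(2), antiaromatic.

The cation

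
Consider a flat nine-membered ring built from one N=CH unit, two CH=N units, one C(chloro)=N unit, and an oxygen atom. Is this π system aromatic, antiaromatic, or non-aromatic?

All ring atoms are sp² and supply a p orbital to the ring (the double-bond atoms are sp², each contributing one p electron; each =N– nitrogen is pyridine-type (lone pair in the sp² plane, one electron in the p orbital); the oxygen donates one lone pair from its p orbital); the conjugation is uninterrupted.
Counting π electrons: 4 × 2 = 8 from the double-bond units + 2 from the O atom = 10.
Since 10 = 4·2 + 2, the ring meets the 4n+2 criterion.

Aromatic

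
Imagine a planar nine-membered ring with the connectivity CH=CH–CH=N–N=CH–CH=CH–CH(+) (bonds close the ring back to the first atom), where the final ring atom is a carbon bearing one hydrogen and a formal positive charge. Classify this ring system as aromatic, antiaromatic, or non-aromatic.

Antiaromatic

All ring atoms are sp² and supply a p orbital to the ring (each doubly-bonded ring atom is sp² with one p-orbital electron; each sp² =N– keeps its lone pair in-plane and puts one electron into the π system; the carbocation has an empty p orbital); the conjugation is uninterrupted.
π-electron count: 4 × 2 = 8 from the double-bond units + 0 from the CH(+) atom = 8.
With 8 = 4·2 π electrons, Hückel's rule classifies the planar ring as antiaromatic.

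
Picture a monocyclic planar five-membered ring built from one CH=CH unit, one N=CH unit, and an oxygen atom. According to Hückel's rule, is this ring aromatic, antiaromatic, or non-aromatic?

The p orbitals form a continuous loop: each doubly-bonded ring atom is sp² with one p-orbital electron; the doubly-bonded nitrogens are pyridine-type — their lone pairs lie in the ring plane, leaving one electron in the p orbital; the oxygen donates one lone pair from its p orbital. The ring is fully conjugated.
Tallying contributions gives 2 × 2 = 4 from the double-bond units + 2 from the O atom = 6.
6 = 4(1) + 2, which satisfies Hückel's 4n+2 rule.

Aromatic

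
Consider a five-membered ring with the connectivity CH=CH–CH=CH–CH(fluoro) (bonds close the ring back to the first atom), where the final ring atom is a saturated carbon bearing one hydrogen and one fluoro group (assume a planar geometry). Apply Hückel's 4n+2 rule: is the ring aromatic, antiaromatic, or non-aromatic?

The CH(fluoro) carbon is saturated: that saturated carbon is sp³ and has no p orbital in the ring π system. Conjugation is not continuous around the ring.
Broken conjugation rules out both aromaticity and antiaromaticity.

Non-aromatic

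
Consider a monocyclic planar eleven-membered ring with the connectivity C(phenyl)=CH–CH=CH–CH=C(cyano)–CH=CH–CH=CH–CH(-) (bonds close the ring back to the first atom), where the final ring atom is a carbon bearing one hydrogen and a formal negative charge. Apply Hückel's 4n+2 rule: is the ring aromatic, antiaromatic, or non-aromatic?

Antiaromatic

All ring atoms are sp² and supply a p orbital to the ring (each doubly-bonded ring atom is sp² with one p-orbital electron; the carbanion's lone pair occupies the p orbital); the conjugation is uninterrupted.
π-electron count: 5 × 2 = 10 from the double-bond units + 2 from the CH(-) atom = 12.
With 12 = 4·3 π electrons, Hückel's rule classifies the planar ring as antiaromatic.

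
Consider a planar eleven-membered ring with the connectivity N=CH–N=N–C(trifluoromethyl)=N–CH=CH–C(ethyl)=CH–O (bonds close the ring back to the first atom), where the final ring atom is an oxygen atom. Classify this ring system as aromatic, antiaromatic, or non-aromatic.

Check conjugation: every atom in a ring double bond is sp² and brings one electron to the p orbital; the doubly-bonded nitrogens are pyridine-type — their lone pairs lie in the ring plane, leaving one electron in the p orbital; the oxygen donates one lone pair from its p orbital — every position has a p orbital, so the cyclic π system is continuous.
π-electron count: 5 × 2 = 10 from the double-bond units + 2 from the O atom = 12.
With 12 = 4·3 π electrons, Hückel's rule classifies the planar ring as antiaromatic.

Antiaromatic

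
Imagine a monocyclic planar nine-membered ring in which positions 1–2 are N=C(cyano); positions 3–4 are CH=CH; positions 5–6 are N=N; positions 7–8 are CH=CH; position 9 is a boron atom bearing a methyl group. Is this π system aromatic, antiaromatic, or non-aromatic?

The p orbitals form a continuous loop: every atom in a ring double bond is sp² and brings one electron to the p orbital; each =N– nitrogen is pyridine-type (lone pair in the sp² plane, one electron in the p orbital); the boron has an empty p orbital. The ring is fully conjugated.
Adding the contributions, 4 × 2 = 8 from the double-bond units + 0 from the B(methyl) atom = 8.
8 is a 4n count (n = 2), so the planar conjugated ring is antiaromatic.

Antiaromatic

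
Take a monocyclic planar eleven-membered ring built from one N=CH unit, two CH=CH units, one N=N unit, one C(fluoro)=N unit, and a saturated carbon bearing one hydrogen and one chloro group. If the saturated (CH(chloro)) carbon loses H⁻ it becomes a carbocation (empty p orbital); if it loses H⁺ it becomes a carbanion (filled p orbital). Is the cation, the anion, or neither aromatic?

The cation

In either ion the ring is fully conjugated: every atom, including the new sp² carbon, supplies a p orbital.
Cation: 5 × 2 + 0 = 10 π electrons → 4(2)+2, aromatic.
Anion: 5 × 2 + 2 = 12 π electrons → 4(3), antiaromatic.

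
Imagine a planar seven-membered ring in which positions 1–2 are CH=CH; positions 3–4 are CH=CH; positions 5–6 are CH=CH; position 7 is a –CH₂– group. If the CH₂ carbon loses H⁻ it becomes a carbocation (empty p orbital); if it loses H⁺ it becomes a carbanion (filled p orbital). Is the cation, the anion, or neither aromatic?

The cation

Once that carbon is sp², every ring atom has a p orbital and both ions are fully conjugated.
Cation: 3 × 2 + 0 = 6 π electrons → 4(1)+2, aromatic.
Anion: 3 × 2 + 2 = 8 π electrons → 4(2), antiaromatic.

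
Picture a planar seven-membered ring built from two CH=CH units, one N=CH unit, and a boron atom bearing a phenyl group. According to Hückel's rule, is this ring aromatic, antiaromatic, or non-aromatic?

All ring atoms are sp² and supply a p orbital to the ring (every atom in a ring double bond is sp² and brings one electron to the p orbital; each =N– nitrogen is pyridine-type (lone pair in the sp² plane, one electron in the p orbital); the boron has an empty p orbital); the conjugation is uninterrupted.
π-electron count: 3 × 2 = 6 from the double-bond units + 0 from the B(phenyl) atom = 6.
6 = 4(1) + 2, which satisfies Hückel's 4n+2 rule.

Aromatic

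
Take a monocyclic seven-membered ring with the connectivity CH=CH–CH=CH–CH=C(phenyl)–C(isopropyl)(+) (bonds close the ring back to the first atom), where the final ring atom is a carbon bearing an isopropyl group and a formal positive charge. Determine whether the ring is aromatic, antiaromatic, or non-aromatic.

Every ring atom contributes a p orbital perpendicular to the ring (every atom in a ring double bond is sp² and brings one electron to the p orbital; the carbocation has an empty p orbital), so the π system is cyclic and fully conjugated.
π-electron count: 3 × 2 = 6 from the double-bond units + 0 from the C(isopropyl)(+) atom = 6.
Since 6 = 4·1 + 2, the ring meets the 4n+2 criterion.

Aromatic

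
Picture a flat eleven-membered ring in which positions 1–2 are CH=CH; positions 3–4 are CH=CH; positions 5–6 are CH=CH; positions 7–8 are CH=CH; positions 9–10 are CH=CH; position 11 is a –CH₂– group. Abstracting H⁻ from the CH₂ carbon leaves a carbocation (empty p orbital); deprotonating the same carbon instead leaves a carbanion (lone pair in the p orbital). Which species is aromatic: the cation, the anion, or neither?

The cation

Once that carbon is sp², every ring atom has a p orbital and both ions are fully conjugated.
Cation: 5 × 2 + 0 = 10 π electrons → 4(2)+2, aromatic.
Anion: 5 × 2 + 2 = 12 π electrons → 4(3), antiaromatic.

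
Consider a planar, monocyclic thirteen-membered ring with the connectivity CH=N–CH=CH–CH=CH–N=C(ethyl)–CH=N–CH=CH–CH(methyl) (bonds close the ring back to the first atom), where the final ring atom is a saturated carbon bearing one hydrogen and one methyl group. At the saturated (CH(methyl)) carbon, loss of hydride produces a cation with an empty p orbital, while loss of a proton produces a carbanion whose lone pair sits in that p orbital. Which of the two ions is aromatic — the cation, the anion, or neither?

In both ions every ring atom is sp² and contributes a p orbital, so both rings are fully conjugated.
Cation: 6 × 2 + 0 = 12 π electrons → 4(3), antiaromatic.
Anion: 6 × 2 + 2 = 14 π electrons → 4(3)+2, aromatic.

The anion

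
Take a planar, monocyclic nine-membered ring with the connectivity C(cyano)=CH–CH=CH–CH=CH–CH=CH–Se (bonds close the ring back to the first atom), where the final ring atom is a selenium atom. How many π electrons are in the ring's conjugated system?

10

Every ring atom contributes a p orbital perpendicular to the ring (the double-bond atoms are sp², each contributing one p electron; the selenium donates one lone pair from its p orbital), so the π system is cyclic and fully conjugated.
Tallying contributions gives 4 × 2 = 8 from the double-bond units + 2 from the Se atom = 10.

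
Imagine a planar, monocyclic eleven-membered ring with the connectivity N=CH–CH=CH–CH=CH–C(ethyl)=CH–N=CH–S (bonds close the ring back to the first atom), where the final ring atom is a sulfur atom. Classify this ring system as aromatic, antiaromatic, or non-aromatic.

Antiaromatic

All ring atoms are sp² and supply a p orbital to the ring (every atom in a ring double bond is sp² and brings one electron to the p orbital; the doubly-bonded nitrogens are pyridine-type — their lone pairs lie in the ring plane, leaving one electron in the p orbital; the sulfur donates one lone pair from its p orbital); the conjugation is uninterrupted.
Adding the contributions, 5 × 2 = 10 from the double-bond units + 2 from the S atom = 12.
With 12 = 4·3 π electrons, Hückel's rule classifies the planar ring as antiaromatic.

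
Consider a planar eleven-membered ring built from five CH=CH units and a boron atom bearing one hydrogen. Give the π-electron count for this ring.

10

The p orbitals form a continuous loop: each doubly-bonded ring atom is sp² with one p-orbital electron; the boron has an empty p orbital. The ring is fully conjugated.
Tallying contributions gives 5 × 2 = 10 from the double-bond units + 0 from the BH atom = 10.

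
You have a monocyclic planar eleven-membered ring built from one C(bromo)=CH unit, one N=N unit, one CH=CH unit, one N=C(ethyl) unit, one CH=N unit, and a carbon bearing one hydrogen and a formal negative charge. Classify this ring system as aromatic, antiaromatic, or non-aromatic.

The p orbitals form a continuous loop: every atom in a ring double bond is sp² and brings one electron to the p orbital; each =N– nitrogen is pyridine-type (lone pair in the sp² plane, one electron in the p orbital); the carbanion's lone pair occupies the p orbital. The ring is fully conjugated.
Tallying contributions gives 5 × 2 = 10 from the double-bond units + 2 from the CH(-) atom = 12.
12 is a 4n count (n = 3), so the planar conjugated ring is antiaromatic.

Antiaromatic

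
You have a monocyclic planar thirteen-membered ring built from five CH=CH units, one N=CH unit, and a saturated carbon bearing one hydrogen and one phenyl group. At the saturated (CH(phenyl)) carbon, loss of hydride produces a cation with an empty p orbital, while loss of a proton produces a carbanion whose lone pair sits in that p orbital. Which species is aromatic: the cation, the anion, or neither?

The anion

Once that carbon is sp², every ring atom has a p orbital and both ions are fully conjugated.
Cation: 6 × 2 + 0 = 12 π electrons → 4(3), antiaromatic.
Anion: 6 × 2 + 2 = 14 π electrons → 4(3)+2, aromatic.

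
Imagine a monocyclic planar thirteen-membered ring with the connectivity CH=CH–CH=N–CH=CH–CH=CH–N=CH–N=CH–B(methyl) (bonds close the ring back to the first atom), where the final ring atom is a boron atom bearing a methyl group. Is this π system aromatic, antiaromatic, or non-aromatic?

All ring atoms are sp² and supply a p orbital to the ring (the double-bond atoms are sp², each contributing one p electron; each sp² =N– keeps its lone pair in-plane and puts one electron into the π system; the boron has an empty p orbital); the conjugation is uninterrupted.
π-electron count: 6 × 2 = 12 from the double-bond units + 0 from the B(methyl) atom = 12.
12 = 4(3); a planar, fully conjugated 4n system is antiaromatic.

Antiaromatic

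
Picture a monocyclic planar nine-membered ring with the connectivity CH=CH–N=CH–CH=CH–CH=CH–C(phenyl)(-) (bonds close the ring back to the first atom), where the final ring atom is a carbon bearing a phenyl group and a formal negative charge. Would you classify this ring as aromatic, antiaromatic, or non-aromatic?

Aromatic

Every ring atom contributes a p orbital perpendicular to the ring (every atom in a ring double bond is sp² and brings one electron to the p orbital; each =N– nitrogen is pyridine-type (lone pair in the sp² plane, one electron in the p orbital); the carbanion's lone pair occupies the p orbital), so the π system is cyclic and fully conjugated.
Tallying contributions gives 4 × 2 = 8 from the double-bond units + 2 from the C(phenyl)(-) atom = 10.
That gives a 4n+2 count (10, n = 2).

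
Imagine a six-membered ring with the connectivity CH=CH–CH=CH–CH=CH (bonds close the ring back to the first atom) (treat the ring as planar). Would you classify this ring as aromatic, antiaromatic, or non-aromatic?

Check conjugation: every atom in a ring double bond is sp² and brings one electron to the p orbital — every position has a p orbital, so the cyclic π system is continuous.
Adding the contributions, 3 × 2 = 6 from the 3 double-bond units.
That gives a 4n+2 count (6, n = 1).
This is benzene.

Aromatic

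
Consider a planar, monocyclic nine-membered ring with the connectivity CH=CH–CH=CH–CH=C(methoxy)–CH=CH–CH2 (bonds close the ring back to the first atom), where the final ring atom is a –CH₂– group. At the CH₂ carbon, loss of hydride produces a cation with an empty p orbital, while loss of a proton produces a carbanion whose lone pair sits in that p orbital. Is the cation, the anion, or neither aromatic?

The anion

In either ion the ring is fully conjugated: every atom, including the new sp² carbon, supplies a p orbital.
Cation: 4 × 2 + 0 = 8 π electrons → 4(2), antiaromatic.
Anion: 4 × 2 + 2 = 10 π electrons → 4(2)+2, aromatic.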